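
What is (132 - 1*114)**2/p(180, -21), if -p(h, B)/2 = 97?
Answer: -162/97 ≈ -1.6701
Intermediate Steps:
p(h, B) = -194 (p(h, B) = -2*97 = -194)
(132 - 1*114)**2/p(180, -21) = (132 - 1*114)**2/(-194) = (132 - 114)**2*(-1/194) = 18**2*(-1/194) = 324*(-1/194) = -162/97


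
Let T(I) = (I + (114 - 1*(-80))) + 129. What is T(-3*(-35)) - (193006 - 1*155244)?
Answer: -37334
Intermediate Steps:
T(I) = 323 + I (T(I) = (I + (114 + 80)) + 129 = (I + 194) + 129 = (194 + I) + 129 = 323 + I)
T(-3*(-35)) - (193006 - 1*155244) = (323 - 3*(-35)) - (193006 - 1*155244) = (323 + 105) - (193006 - 155244) = 428 - 1*37762 = 428 - 37762 = -37334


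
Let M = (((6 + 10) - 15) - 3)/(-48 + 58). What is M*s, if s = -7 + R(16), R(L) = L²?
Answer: -249/5 ≈ -49.800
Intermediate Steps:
M = -⅕ (M = ((16 - 15) - 3)/10 = (1 - 3)*(⅒) = -2*⅒ = -⅕ ≈ -0.20000)
s = 249 (s = -7 + 16² = -7 + 256 = 249)
M*s = -⅕*249 = -249/5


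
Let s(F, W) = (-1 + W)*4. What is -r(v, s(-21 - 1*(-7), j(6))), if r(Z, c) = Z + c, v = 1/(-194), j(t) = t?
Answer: -3879/194 ≈ -19.995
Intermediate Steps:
s(F, W) = -4 + 4*W
v = -1/194 ≈ -0.0051546
-r(v, s(-21 - 1*(-7), j(6))) = -(-1/194 + (-4 + 4*6)) = -(-1/194 + (-4 + 24)) = -(-1/194 + 20) = -1*3879/194 = -3879/194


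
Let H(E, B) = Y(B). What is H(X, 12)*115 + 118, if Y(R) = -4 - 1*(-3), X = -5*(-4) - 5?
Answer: 3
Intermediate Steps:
X = 15 (X = 20 - 5 = 15)
Y(R) = -1 (Y(R) = -4 + 3 = -1)
H(E, B) = -1
H(X, 12)*115 + 118 = -1*115 + 118 = -115 + 118 = 3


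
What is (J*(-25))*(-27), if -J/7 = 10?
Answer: -47250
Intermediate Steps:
J = -70 (J = -7*10 = -70)
(J*(-25))*(-27) = -70*(-25)*(-27) = 1750*(-27) = -47250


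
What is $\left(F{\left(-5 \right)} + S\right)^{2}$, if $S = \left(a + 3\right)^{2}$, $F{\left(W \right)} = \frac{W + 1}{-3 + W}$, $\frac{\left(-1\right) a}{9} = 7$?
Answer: $\frac{51854401}{4} \approx 1.2964 \cdot 10^{7}$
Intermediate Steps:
$a = -63$ ($a = \left(-9\right) 7 = -63$)
$F{\left(W \right)} = \frac{1 + W}{-3 + W}$
$S = 3600$ ($S = \left(-63 + 3\right)^{2} = \left(-60\right)^{2} = 3600$)
$\left(F{\left(-5 \right)} + S\right)^{2} = \left(\frac{1 - 5}{-3 - 5} + 3600\right)^{2} = \left(\frac{1}{-8} \left(-4\right) + 3600\right)^{2} = \left(\left(- \frac{1}{8}\right) \left(-4\right) + 3600\right)^{2} = \left(\frac{1}{2} + 3600\right)^{2} = \left(\frac{7201}{2}\right)^{2} = \frac{51854401}{4}$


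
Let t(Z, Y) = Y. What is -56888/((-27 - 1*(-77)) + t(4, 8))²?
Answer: -14222/841 ≈ -16.911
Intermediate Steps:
-56888/((-27 - 1*(-77)) + t(4, 8))² = -56888/((-27 - 1*(-77)) + 8)² = -56888/((-27 + 77) + 8)² = -56888/(50 + 8)² = -56888/(58²) = -56888/3364 = -56888*1/3364 = -14222/841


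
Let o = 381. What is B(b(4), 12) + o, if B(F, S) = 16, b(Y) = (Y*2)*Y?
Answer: 397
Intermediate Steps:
b(Y) = 2*Y**2 (b(Y) = (2*Y)*Y = 2*Y**2)
B(b(4), 12) + o = 16 + 381 = 397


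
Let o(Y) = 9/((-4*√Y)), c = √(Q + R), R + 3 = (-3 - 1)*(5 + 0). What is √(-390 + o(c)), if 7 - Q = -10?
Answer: √(-6240 + 6*6^(¾)*I^(3/2))/4 ≈ 0.025704 + 19.774*I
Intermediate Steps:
Q = 17 (Q = 7 - 1*(-10) = 7 + 10 = 17)
R = -23 (R = -3 + (-3 - 1)*(5 + 0) = -3 - 4*5 = -3 - 20 = -23)
c = I*√6 (c = √(17 - 23) = √(-6) = I*√6 ≈ 2.4495*I)
o(Y) = -9/(4*√Y) (o(Y) = 9*(-1/(4*√Y)) = -9/(4*√Y))
√(-390 + o(c)) = √(-390 - 9*6^(¾)*(-I^(3/2))/6/4) = √(-390 - 3*6^(¾)*(-I^(3/2))/8) = √(-390 + 3*6^(¾)*I^(3/2)/8)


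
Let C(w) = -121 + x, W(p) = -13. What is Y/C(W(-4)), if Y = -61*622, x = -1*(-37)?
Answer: 18971/42 ≈ 451.69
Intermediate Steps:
x = 37
C(w) = -84 (C(w) = -121 + 37 = -84)
Y = -37942
Y/C(W(-4)) = -37942/(-84) = -37942*(-1/84) = 18971/42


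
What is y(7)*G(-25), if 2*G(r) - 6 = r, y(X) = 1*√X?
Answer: -19*√7/2 ≈ -25.135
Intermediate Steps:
y(X) = √X
G(r) = 3 + r/2
y(7)*G(-25) = √7*(3 + (½)*(-25)) = √7*(3 - 25/2) = √7*(-19/2) = -19*√7/2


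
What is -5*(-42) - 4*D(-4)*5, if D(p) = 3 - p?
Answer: 70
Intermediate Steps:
-5*(-42) - 4*D(-4)*5 = -5*(-42) - 4*(3 - 1*(-4))*5 = 210 - 4*(3 + 4)*5 = 210 - 4*7*5 = 210 - 28*5 = 210 - 140 = 70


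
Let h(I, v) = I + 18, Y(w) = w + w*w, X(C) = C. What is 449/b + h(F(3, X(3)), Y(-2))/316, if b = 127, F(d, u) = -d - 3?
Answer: 35852/10033 ≈ 3.5734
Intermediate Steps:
F(d, u) = -3 - d
Y(w) = w + w²
h(I, v) = 18 + I
449/b + h(F(3, X(3)), Y(-2))/316 = 449/127 + (18 + (-3 - 1*3))/316 = 449*(1/127) + (18 + (-3 - 3))*(1/316) = 449/127 + (18 - 6)*(1/316) = 449/127 + 12*(1/316) = 449/127 + 3/79 = 35852/10033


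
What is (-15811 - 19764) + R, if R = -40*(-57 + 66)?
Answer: -35935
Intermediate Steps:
R = -360 (R = -40*9 = -360)
(-15811 - 19764) + R = (-15811 - 19764) - 360 = -35575 - 360 = -35935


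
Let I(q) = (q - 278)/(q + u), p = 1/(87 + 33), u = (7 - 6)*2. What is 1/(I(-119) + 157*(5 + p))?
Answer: 4680/3695803 ≈ 0.0012663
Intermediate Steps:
u = 2 (u = 1*2 = 2)
p = 1/120 ≈ 0.0083333
I(q) = (-278 + q)/(2 + q) (I(q) = (q - 278)/(q + 2) = (-278 + q)/(2 + q))
1/(I(-119) + 157*(5 + p)) = 1/((-278 - 119)/(2 - 119) + 157*(5 + 1/120)) = 1/(-397/(-117) + 157*(601/120)) = 1/(-1/117*(-397) + 94357/120) = 1/(397/117 + 94357/120) = 1/(3695803/4680) = 4680/3695803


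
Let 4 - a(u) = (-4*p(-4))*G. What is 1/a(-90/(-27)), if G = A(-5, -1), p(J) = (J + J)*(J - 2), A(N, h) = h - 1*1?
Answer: -1/380 ≈ -0.0026316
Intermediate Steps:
A(N, h) = -1 + h (A(N, h) = h - 1 = -1 + h)
p(J) = 2*J*(-2 + J) (p(J) = (2*J)*(-2 + J) = 2*J*(-2 + J))
G = -2 (G = -1 - 1 = -2)
a(u) = -380 (a(u) = 4 - (-8*(-4)*(-2 - 4))*(-2) = 4 - (-8*(-4)*(-6))*(-2) = 4 - (-4*48)*(-2) = 4 - (-192)*(-2) = 4 - 1*384 = 4 - 384 = -380)
1/a(-90/(-27)) = 1/(-380) = -1/380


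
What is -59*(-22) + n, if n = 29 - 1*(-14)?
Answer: 1341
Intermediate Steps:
n = 43 (n = 29 + 14 = 43)
-59*(-22) + n = -59*(-22) + 43 = 1298 + 43 = 1341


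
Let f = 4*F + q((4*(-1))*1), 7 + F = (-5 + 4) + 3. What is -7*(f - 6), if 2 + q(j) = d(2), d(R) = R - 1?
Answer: 189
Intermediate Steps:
d(R) = -1 + R
q(j) = -1 (q(j) = -2 + (-1 + 2) = -2 + 1 = -1)
F = -5 (F = -7 + ((-5 + 4) + 3) = -7 + (-1 + 3) = -7 + 2 = -5)
f = -21 (f = 4*(-5) - 1 = -20 - 1 = -21)
-7*(f - 6) = -7*(-21 - 6) = -7*(-27) = 189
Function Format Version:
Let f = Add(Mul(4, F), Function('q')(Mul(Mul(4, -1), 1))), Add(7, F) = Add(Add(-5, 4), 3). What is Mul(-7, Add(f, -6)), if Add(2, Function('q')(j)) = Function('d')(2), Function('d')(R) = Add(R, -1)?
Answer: 189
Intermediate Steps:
Function('d')(R) = Add(-1, R)
Function('q')(j) = -1 (Function('q')(j) = Add(-2, Add(-1, 2)) = Add(-2, 1) = -1)
F = -5 (F = Add(-7, Add(Add(-5, 4), 3)) = Add(-7, Add(-1, 3)) = Add(-7, 2) = -5)
f = -21 (f = Add(Mul(4, -5), -1) = Add(-20, -1) = -21)
Mul(-7, Add(f, -6)) = Mul(-7, Add(-21, -6)) = Mul(-7, -27) = 189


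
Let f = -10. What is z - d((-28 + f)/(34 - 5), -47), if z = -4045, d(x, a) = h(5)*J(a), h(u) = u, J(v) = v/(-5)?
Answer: -4092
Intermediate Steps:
J(v) = -v/5 (J(v) = v*(-⅕) = -v/5)
d(x, a) = -a (d(x, a) = 5*(-a/5) = -a)
z - d((-28 + f)/(34 - 5), -47) = -4045 - (-1)*(-47) = -4045 - 1*47 = -4045 - 47 = -4092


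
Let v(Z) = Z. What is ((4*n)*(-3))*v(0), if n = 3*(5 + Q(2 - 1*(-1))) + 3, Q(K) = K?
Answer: 0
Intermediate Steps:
n = 27 (n = 3*(5 + (2 - 1*(-1))) + 3 = 3*(5 + (2 + 1)) + 3 = 3*(5 + 3) + 3 = 3*8 + 3 = 24 + 3 = 27)
((4*n)*(-3))*v(0) = ((4*27)*(-3))*0 = (108*(-3))*0 = -324*0 = 0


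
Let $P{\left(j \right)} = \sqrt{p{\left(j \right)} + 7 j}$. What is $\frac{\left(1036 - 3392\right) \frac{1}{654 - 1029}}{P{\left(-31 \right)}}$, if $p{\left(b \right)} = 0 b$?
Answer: $- \frac{76 i \sqrt{217}}{2625} \approx - 0.4265 i$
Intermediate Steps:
$p{\left(b \right)} = 0$
$P{\left(j \right)} = \sqrt{7} \sqrt{j}$ ($P{\left(j \right)} = \sqrt{0 + 7 j} = \sqrt{7 j} = \sqrt{7} \sqrt{j}$)
$\frac{\left(1036 - 3392\right) \frac{1}{654 - 1029}}{P{\left(-31 \right)}} = \frac{\left(1036 - 3392\right) \frac{1}{654 - 1029}}{\sqrt{7} \sqrt{-31}} = \frac{\left(-2356\right) \frac{1}{-375}}{\sqrt{7} i \sqrt{31}} = \frac{\left(-2356\right) \left(- \frac{1}{375}\right)}{i \sqrt{217}} = \frac{2356 \left(- \frac{i \sqrt{217}}{217}\right)}{375} = - \frac{76 i \sqrt{217}}{2625}$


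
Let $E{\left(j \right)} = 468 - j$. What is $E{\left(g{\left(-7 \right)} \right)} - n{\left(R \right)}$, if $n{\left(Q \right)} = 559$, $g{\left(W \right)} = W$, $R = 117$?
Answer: $-84$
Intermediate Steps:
$E{\left(g{\left(-7 \right)} \right)} - n{\left(R \right)} = \left(468 - -7\right) - 559 = \left(468 + 7\right) - 559 = 475 - 559 = -84$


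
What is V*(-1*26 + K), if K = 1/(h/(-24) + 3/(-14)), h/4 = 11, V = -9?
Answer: 10251/43 ≈ 238.40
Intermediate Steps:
h = 44 (h = 4*11 = 44)
K = -21/43 (K = 1/(44/(-24) + 3/(-14)) = 1/(44*(-1/24) + 3*(-1/14)) = 1/(-11/6 - 3/14) = 1/(-43/21) = -21/43 ≈ -0.48837)
V*(-1*26 + K) = -9*(-1*26 - 21/43) = -9*(-26 - 21/43) = -9*(-1139/43) = 10251/43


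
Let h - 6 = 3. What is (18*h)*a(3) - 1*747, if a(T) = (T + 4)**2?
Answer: 7191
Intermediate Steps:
h = 9 (h = 6 + 3 = 9)
a(T) = (4 + T)**2
(18*h)*a(3) - 1*747 = (18*9)*(4 + 3)**2 - 1*747 = 162*7**2 - 747 = 162*49 - 747 = 7938 - 747 = 7191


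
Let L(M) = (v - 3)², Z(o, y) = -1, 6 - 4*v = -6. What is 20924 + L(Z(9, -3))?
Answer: 20924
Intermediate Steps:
v = 3 (v = 3/2 - ¼*(-6) = 3/2 + 3/2 = 3)
L(M) = 0 (L(M) = (3 - 3)² = 0² = 0)
20924 + L(Z(9, -3)) = 20924 + 0 = 20924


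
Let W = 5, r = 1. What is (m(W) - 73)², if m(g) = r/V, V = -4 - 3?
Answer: 262144/49 ≈ 5349.9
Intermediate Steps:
V = -7
m(g) = -⅐ (m(g) = 1/(-7) = 1*(-⅐) = -⅐)
(m(W) - 73)² = (-⅐ - 73)² = (-512/7)² = 262144/49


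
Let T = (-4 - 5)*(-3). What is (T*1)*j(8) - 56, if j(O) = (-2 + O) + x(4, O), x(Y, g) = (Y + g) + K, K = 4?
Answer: 538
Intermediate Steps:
T = 27 (T = -9*(-3) = 27)
x(Y, g) = 4 + Y + g (x(Y, g) = (Y + g) + 4 = 4 + Y + g)
j(O) = 6 + 2*O (j(O) = (-2 + O) + (4 + 4 + O) = (-2 + O) + (8 + O) = 6 + 2*O)
(T*1)*j(8) - 56 = (27*1)*(6 + 2*8) - 56 = 27*(6 + 16) - 56 = 27*22 - 56 = 594 - 56 = 538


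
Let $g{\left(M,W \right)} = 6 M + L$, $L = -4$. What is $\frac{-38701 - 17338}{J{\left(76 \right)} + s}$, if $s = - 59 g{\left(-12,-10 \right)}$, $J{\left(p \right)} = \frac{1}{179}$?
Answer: $- \frac{10030981}{802637} \approx -12.498$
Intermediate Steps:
$J{\left(p \right)} = \frac{1}{179}$
$g{\left(M,W \right)} = -4 + 6 M$ ($g{\left(M,W \right)} = 6 M - 4 = -4 + 6 M$)
$s = 4484$ ($s = - 59 \left(-4 + 6 \left(-12\right)\right) = - 59 \left(-4 - 72\right) = \left(-59\right) \left(-76\right) = 4484$)
$\frac{-38701 - 17338}{J{\left(76 \right)} + s} = \frac{-38701 - 17338}{\frac{1}{179} + 4484} = \frac{-38701 - 17338}{\frac{802637}{179}} = \left(-56039\right) \frac{179}{802637} = - \frac{10030981}{802637}$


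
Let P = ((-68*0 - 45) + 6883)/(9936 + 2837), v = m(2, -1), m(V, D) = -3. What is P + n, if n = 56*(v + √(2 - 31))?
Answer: -2139026/12773 + 56*I*√29 ≈ -167.46 + 301.57*I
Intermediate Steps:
v = -3
n = -168 + 56*I*√29 (n = 56*(-3 + √(2 - 31)) = 56*(-3 + √(-29)) = 56*(-3 + I*√29) = -168 + 56*I*√29 ≈ -168.0 + 301.57*I)
P = 6838/12773 (P = ((0 - 45) + 6883)/12773 = (-45 + 6883)*(1/12773) = 6838*(1/12773) = 6838/12773 ≈ 0.53535)
P + n = 6838/12773 + (-168 + 56*I*√29) = -2139026/12773 + 56*I*√29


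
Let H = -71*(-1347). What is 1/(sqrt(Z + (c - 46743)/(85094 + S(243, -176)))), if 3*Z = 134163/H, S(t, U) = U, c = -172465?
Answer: -I*sqrt(3872683293121396983)/2861129603 ≈ -0.68781*I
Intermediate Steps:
H = 95637
Z = 14907/31879 (Z = (134163/95637)/3 = (134163*(1/95637))/3 = (1/3)*(44721/31879) = 14907/31879 ≈ 0.46761)
1/(sqrt(Z + (c - 46743)/(85094 + S(243, -176)))) = 1/(sqrt(14907/31879 + (-172465 - 46743)/(85094 - 176))) = 1/(sqrt(14907/31879 - 219208/84918)) = 1/(sqrt(14907/31879 - 219208*1/84918)) = 1/(sqrt(14907/31879 - 109604/42459)) = 1/(sqrt(-2861129603/1353550461)) = 1/(I*sqrt(3872683293121396983)/1353550461) = -I*sqrt(3872683293121396983)/2861129603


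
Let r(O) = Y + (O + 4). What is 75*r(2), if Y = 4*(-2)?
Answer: -150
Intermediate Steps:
Y = -8
r(O) = -4 + O (r(O) = -8 + (O + 4) = -8 + (4 + O) = -4 + O)
75*r(2) = 75*(-4 + 2) = 75*(-2) = -150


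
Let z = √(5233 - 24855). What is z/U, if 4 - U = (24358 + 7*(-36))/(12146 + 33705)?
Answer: 45851*I*√19622/159298 ≈ 40.319*I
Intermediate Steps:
z = I*√19622 (z = √(-19622) = I*√19622 ≈ 140.08*I)
U = 159298/45851 (U = 4 - (24358 + 7*(-36))/(12146 + 33705) = 4 - (24358 - 252)/45851 = 4 - 24106/45851 = 159298/45851 ≈ 3.4743)
z/U = (I*√19622)/(159298/45851) = (I*√19622)*(45851/159298) = 45851*I*√19622/159298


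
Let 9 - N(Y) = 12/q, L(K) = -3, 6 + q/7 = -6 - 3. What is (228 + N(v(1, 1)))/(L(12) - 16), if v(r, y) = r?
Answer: -8299/665 ≈ -12.480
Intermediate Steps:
q = -105 (q = -42 + 7*(-6 - 3) = -42 + 7*(-9) = -42 - 63 = -105)
N(Y) = 319/35 (N(Y) = 9 - 12/(-105) = 9 - 12*(-1)/105 = 9 - 1*(-4/35) = 9 + 4/35 = 319/35)
(228 + N(v(1, 1)))/(L(12) - 16) = (228 + 319/35)/(-3 - 16) = (8299/35)/(-19) = (8299/35)*(-1/19) = -8299/665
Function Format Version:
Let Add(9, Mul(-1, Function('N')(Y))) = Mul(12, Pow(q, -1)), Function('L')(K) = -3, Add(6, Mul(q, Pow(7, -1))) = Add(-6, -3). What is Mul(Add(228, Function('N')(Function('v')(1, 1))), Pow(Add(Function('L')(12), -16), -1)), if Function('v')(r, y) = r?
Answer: Rational(-8299, 665) ≈ -12.480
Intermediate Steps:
q = -105 (q = Add(-42, Mul(7, Add(-6, -3))) = Add(-42, Mul(7, -9)) = Add(-42, -63) = -105)
Function('N')(Y) = Rational(319, 35) (Function('N')(Y) = Add(9, Mul(-1, Mul(12, Pow(-105, -1)))) = Add(9, Mul(-1, Mul(12, Rational(-1, 105)))) = Add(9, Mul(-1, Rational(-4, 35))) = Add(9, Rational(4, 35)) = Rational(319, 35))
Mul(Add(228, Function('N')(Function('v')(1, 1))), Pow(Add(Function('L')(12), -16), -1)) = Mul(Add(228, Rational(319, 35)), Pow(Add(-3, -16), -1)) = Mul(Rational(8299, 35), Pow(-19, -1)) = Mul(Rational(8299, 35), Rational(-1, 19)) = Rational(-8299, 665)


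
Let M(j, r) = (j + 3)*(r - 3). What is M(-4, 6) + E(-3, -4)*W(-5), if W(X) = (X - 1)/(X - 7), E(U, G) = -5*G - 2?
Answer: 6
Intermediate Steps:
M(j, r) = (-3 + r)*(3 + j) (M(j, r) = (3 + j)*(-3 + r) = (-3 + r)*(3 + j))
E(U, G) = -2 - 5*G
W(X) = (-1 + X)/(-7 + X)
M(-4, 6) + E(-3, -4)*W(-5) = (-9 - 3*(-4) + 3*6 - 4*6) + (-2 - 5*(-4))*((-1 - 5)/(-7 - 5)) = (-9 + 12 + 18 - 24) + (-2 + 20)*(-6/(-12)) = -3 + 18*(-1/12*(-6)) = -3 + 18*(½) = -3 + 9 = 6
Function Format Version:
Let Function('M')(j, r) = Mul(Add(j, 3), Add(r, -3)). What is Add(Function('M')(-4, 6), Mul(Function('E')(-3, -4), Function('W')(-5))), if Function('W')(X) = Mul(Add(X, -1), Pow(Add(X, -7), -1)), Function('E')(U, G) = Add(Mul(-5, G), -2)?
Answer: 6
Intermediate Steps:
Function('M')(j, r) = Mul(Add(-3, r), Add(3, j)) (Function('M')(j, r) = Mul(Add(3, j), Add(-3, r)) = Mul(Add(-3, r), Add(3, j)))
Function('E')(U, G) = Add(-2, Mul(-5, G))
Function('W')(X) = Mul(Pow(Add(-7, X), -1), Add(-1, X)) (Function('W')(X) = Mul(Add(-1, X), Pow(Add(-7, X), -1)) = Mul(Pow(Add(-7, X), -1), Add(-1, X)))
Add(Function('M')(-4, 6), Mul(Function('E')(-3, -4), Function('W')(-5))) = Add(Add(-9, Mul(-3, -4), Mul(3, 6), Mul(-4, 6)), Mul(Add(-2, Mul(-5, -4)), Mul(Pow(Add(-7, -5), -1), Add(-1, -5)))) = Add(Add(-9, 12, 18, -24), Mul(Add(-2, 20), Mul(Pow(-12, -1), -6))) = Add(-3, Mul(18, Mul(Rational(-1, 12), -6))) = Add(-3, Mul(18, Rational(1, 2))) = Add(-3, 9) = 6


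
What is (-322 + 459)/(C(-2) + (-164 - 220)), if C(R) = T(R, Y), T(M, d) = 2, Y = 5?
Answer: -137/382 ≈ -0.35864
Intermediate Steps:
C(R) = 2
(-322 + 459)/(C(-2) + (-164 - 220)) = (-322 + 459)/(2 + (-164 - 220)) = 137/(2 - 384) = 137/(-382) = 137*(-1/382) = -137/382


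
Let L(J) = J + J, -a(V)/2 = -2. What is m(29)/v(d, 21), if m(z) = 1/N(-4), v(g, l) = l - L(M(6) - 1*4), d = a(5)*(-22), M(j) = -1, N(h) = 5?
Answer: 1/155 ≈ 0.0064516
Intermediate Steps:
a(V) = 4 (a(V) = -2*(-2) = 4)
d = -88 (d = 4*(-22) = -88)
L(J) = 2*J
v(g, l) = 10 + l (v(g, l) = l - 2*(-1 - 1*4) = l - 2*(-1 - 4) = l - 2*(-5) = l - 1*(-10) = l + 10 = 10 + l)
m(z) = 1/5
m(29)/v(d, 21) = 1/(5*(10 + 21)) = (1/5)/31 = (1/5)*(1/31) = 1/155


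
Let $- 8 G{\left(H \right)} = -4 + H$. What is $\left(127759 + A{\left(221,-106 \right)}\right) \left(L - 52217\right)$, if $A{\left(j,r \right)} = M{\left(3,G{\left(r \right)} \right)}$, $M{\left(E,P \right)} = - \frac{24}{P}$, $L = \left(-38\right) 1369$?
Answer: $- \frac{732450865111}{55} \approx -1.3317 \cdot 10^{10}$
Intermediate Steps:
$G{\left(H \right)} = \frac{1}{2} - \frac{H}{8}$ ($G{\left(H \right)} = - \frac{-4 + H}{8} = \frac{1}{2} - \frac{H}{8}$)
$L = -52022$
$A{\left(j,r \right)} = - \frac{24}{\frac{1}{2} - \frac{r}{8}}$
$\left(127759 + A{\left(221,-106 \right)}\right) \left(L - 52217\right) = \left(127759 + \frac{192}{-4 - 106}\right) \left(-52022 - 52217\right) = \left(127759 + \frac{192}{-110}\right) \left(-104239\right) = \left(127759 + 192 \left(- \frac{1}{110}\right)\right) \left(-104239\right) = \left(127759 - \frac{96}{55}\right) \left(-104239\right) = \frac{7026649}{55} \left(-104239\right) = - \frac{732450865111}{55}$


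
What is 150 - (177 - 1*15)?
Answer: -12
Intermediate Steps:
150 - (177 - 1*15) = 150 - (177 - 15) = 150 - 1*162 = 150 - 162 = -12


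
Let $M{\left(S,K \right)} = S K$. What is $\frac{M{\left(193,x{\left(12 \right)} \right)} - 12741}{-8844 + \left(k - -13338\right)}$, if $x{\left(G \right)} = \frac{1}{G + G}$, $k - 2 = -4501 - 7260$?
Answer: $\frac{305591}{174360} \approx 1.7526$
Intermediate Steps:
$k = -11759$ ($k = 2 - 11761 = -11759$)
$x{\left(G \right)} = \frac{1}{2 G}$
$M{\left(S,K \right)} = K S$
$\frac{M{\left(193,x{\left(12 \right)} \right)} - 12741}{-8844 + \left(k - -13338\right)} = \frac{\frac{1}{2 \cdot 12} \cdot 193 - 12741}{-8844 - -1579} = \frac{\frac{1}{2} \cdot \frac{1}{12} \cdot 193 - 12741}{-8844 + \left(-11759 + 13338\right)} = \frac{\frac{1}{24} \cdot 193 - 12741}{-8844 + 1579} = \frac{\frac{193}{24} - 12741}{-7265} = \left(- \frac{305591}{24}\right) \left(- \frac{1}{7265}\right) = \frac{305591}{174360}$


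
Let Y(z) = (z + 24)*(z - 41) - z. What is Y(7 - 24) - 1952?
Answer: -2341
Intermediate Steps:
Y(z) = -z + (-41 + z)*(24 + z) (Y(z) = (24 + z)*(-41 + z) - z = (-41 + z)*(24 + z) - z = -z + (-41 + z)*(24 + z))
Y(7 - 24) - 1952 = (-984 + (7 - 24)**2 - 18*(7 - 24)) - 1952 = (-984 + (-17)**2 - 18*(-17)) - 1952 = (-984 + 289 + 306) - 1952 = -389 - 1952 = -2341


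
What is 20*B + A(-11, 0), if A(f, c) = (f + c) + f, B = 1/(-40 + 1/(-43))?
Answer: -38722/1721 ≈ -22.500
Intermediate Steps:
B = -43/1721 (B = 1/(-40 - 1/43) = 1/(-1721/43) = -43/1721 ≈ -0.024985)
A(f, c) = c + 2*f (A(f, c) = (c + f) + f = c + 2*f)
20*B + A(-11, 0) = 20*(-43/1721) + (0 + 2*(-11)) = -860/1721 + (0 - 22) = -860/1721 - 22 = -38722/1721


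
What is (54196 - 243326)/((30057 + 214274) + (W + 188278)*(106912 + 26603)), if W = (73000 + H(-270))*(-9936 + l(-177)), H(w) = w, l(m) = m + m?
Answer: 189130/99896379643999 ≈ 1.8933e-9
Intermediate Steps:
l(m) = 2*m
W = -748391700 (W = (73000 - 270)*(-9936 + 2*(-177)) = 72730*(-9936 - 354) = 72730*(-10290) = -748391700)
(54196 - 243326)/((30057 + 214274) + (W + 188278)*(106912 + 26603)) = (54196 - 243326)/((30057 + 214274) + (-748391700 + 188278)*(106912 + 26603)) = -189130/(244331 - 748203422*133515) = -189130/(244331 - 99896379888330) = -189130/(-99896379643999) = -189130*(-1/99896379643999) = 189130/99896379643999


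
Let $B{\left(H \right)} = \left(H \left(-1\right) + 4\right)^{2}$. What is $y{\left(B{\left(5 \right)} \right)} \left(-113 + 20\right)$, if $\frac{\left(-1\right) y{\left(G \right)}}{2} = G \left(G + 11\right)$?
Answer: $2232$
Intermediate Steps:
$B{\left(H \right)} = \left(4 - H\right)^{2}$ ($B{\left(H \right)} = \left(- H + 4\right)^{2} = \left(4 - H\right)^{2}$)
$y{\left(G \right)} = - 2 G \left(11 + G\right)$ ($y{\left(G \right)} = - 2 G \left(G + 11\right) = - 2 G \left(11 + G\right)$)
$y{\left(B{\left(5 \right)} \right)} \left(-113 + 20\right) = - 2 \left(-4 + 5\right)^{2} \left(11 + \left(-4 + 5\right)^{2}\right) \left(-113 + 20\right) = - 2 \cdot 1^{2} \left(11 + 1^{2}\right) \left(-93\right) = \left(-2\right) 1 \left(11 + 1\right) \left(-93\right) = \left(-2\right) 1 \cdot 12 \left(-93\right) = \left(-24\right) \left(-93\right) = 2232$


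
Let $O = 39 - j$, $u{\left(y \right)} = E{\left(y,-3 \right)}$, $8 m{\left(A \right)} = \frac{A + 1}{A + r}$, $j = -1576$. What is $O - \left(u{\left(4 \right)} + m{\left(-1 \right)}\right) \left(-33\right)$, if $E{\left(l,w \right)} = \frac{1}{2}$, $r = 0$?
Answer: $\frac{3263}{2} \approx 1631.5$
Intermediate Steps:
$E{\left(l,w \right)} = \frac{1}{2}$
$m{\left(A \right)} = \frac{1 + A}{8 A}$ ($m{\left(A \right)} = \frac{\left(A + 1\right) \frac{1}{A + 0}}{8} = \frac{\left(1 + A\right) \frac{1}{A}}{8} = \frac{\frac{1}{A} \left(1 + A\right)}{8} = \frac{1 + A}{8 A}$)
$u{\left(y \right)} = \frac{1}{2}$
$O = 1615$ ($O = 39 - -1576 = 39 + 1576 = 1615$)
$O - \left(u{\left(4 \right)} + m{\left(-1 \right)}\right) \left(-33\right) = 1615 - \left(\frac{1}{2} + \frac{1 - 1}{8 \left(-1\right)}\right) \left(-33\right) = 1615 - \left(\frac{1}{2} + \frac{1}{8} \left(-1\right) 0\right) \left(-33\right) = 1615 - \left(\frac{1}{2} + 0\right) \left(-33\right) = 1615 - \frac{1}{2} \left(-33\right) = 1615 - - \frac{33}{2} = 1615 + \frac{33}{2} = \frac{3263}{2}$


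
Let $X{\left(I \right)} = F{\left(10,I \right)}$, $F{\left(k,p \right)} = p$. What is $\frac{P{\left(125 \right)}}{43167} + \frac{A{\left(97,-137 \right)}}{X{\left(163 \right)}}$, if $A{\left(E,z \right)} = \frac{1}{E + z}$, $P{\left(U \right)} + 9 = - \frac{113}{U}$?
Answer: $- \frac{2693527}{7036221000} \approx -0.00038281$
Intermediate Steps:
$P{\left(U \right)} = -9 - \frac{113}{U}$
$X{\left(I \right)} = I$
$\frac{P{\left(125 \right)}}{43167} + \frac{A{\left(97,-137 \right)}}{X{\left(163 \right)}} = \frac{-9 - \frac{113}{125}}{43167} + \frac{1}{\left(97 - 137\right) 163} = \left(-9 - \frac{113}{125}\right) \frac{1}{43167} + \frac{1}{-40} \cdot \frac{1}{163} = \left(-9 - \frac{113}{125}\right) \frac{1}{43167} - \frac{1}{6520} = \left(- \frac{1238}{125}\right) \frac{1}{43167} - \frac{1}{6520} = - \frac{1238}{5395875} - \frac{1}{6520} = - \frac{2693527}{7036221000}$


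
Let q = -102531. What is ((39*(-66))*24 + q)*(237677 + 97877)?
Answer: -55133871078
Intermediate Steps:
((39*(-66))*24 + q)*(237677 + 97877) = ((39*(-66))*24 - 102531)*(237677 + 97877) = (-2574*24 - 102531)*335554 = (-61776 - 102531)*335554 = -164307*335554 = -55133871078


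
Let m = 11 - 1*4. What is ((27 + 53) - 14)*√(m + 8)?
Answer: 66*√15 ≈ 255.62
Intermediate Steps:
m = 7 (m = 11 - 4 = 7)
((27 + 53) - 14)*√(m + 8) = ((27 + 53) - 14)*√(7 + 8) = (80 - 14)*√15 = 66*√15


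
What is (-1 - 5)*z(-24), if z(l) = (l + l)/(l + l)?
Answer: -6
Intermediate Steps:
z(l) = 1 (z(l) = (2*l)/((2*l)) = (2*l)*(1/(2*l)) = 1)
(-1 - 5)*z(-24) = (-1 - 5)*1 = -6*1 = -6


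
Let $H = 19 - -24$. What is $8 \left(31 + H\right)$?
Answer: $592$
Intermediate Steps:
$H = 43$ ($H = 19 + 24 = 43$)
$8 \left(31 + H\right) = 8 \left(31 + 43\right) = 8 \cdot 74 = 592$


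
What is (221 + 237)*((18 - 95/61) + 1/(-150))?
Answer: 34439081/4575 ≈ 7527.7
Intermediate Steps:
(221 + 237)*((18 - 95/61) + 1/(-150)) = 458*((18 - 95*1/61) - 1/150) = 458*((18 - 95/61) - 1/150) = 458*(1003/61 - 1/150) = 458*(150389/9150) = 34439081/4575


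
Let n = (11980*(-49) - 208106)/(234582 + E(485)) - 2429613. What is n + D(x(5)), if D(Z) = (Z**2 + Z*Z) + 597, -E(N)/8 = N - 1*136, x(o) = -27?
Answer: -281342231973/115895 ≈ -2.4276e+6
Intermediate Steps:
E(N) = 1088 - 8*N (E(N) = -8*(N - 1*136) = -8*(N - 136) = -8*(-136 + N) = 1088 - 8*N)
D(Z) = 597 + 2*Z**2 (D(Z) = (Z**2 + Z**2) + 597 = 2*Z**2 + 597 = 597 + 2*Z**2)
n = -281580396198/115895 (n = (11980*(-49) - 208106)/(234582 + (1088 - 8*485)) - 2429613 = (-587020 - 208106)/(234582 + (1088 - 3880)) - 2429613 = -795126/(234582 - 2792) - 2429613 = -795126/231790 - 2429613 = -795126*1/231790 - 2429613 = -397563/115895 - 2429613 = -281580396198/115895 ≈ -2.4296e+6)
n + D(x(5)) = -281580396198/115895 + (597 + 2*(-27)**2) = -281580396198/115895 + (597 + 2*729) = -281580396198/115895 + (597 + 1458) = -281580396198/115895 + 2055 = -281342231973/115895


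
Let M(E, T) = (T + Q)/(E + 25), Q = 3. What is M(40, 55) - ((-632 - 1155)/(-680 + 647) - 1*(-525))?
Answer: -1240366/2145 ≈ -578.26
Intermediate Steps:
M(E, T) = (3 + T)/(25 + E) (M(E, T) = (T + 3)/(E + 25) = (3 + T)/(25 + E))
M(40, 55) - ((-632 - 1155)/(-680 + 647) - 1*(-525)) = (3 + 55)/(25 + 40) - ((-632 - 1155)/(-680 + 647) - 1*(-525)) = 58/65 - (-1787/(-33) + 525) = (1/65)*58 - (-1787*(-1/33) + 525) = 58/65 - (1787/33 + 525) = 58/65 - 1*19112/33 = 58/65 - 19112/33 = -1240366/2145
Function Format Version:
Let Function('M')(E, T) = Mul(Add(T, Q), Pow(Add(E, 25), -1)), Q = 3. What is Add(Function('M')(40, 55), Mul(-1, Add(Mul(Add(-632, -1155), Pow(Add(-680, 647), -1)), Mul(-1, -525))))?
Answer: Rational(-1240366, 2145) ≈ -578.26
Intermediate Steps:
Function('M')(E, T) = Mul(Pow(Add(25, E), -1), Add(3, T)) (Function('M')(E, T) = Mul(Add(T, 3), Pow(Add(E, 25), -1)) = Mul(Add(3, T), Pow(Add(25, E), -1)) = Mul(Pow(Add(25, E), -1), Add(3, T)))
Add(Function('M')(40, 55), Mul(-1, Add(Mul(Add(-632, -1155), Pow(Add(-680, 647), -1)), Mul(-1, -525)))) = Add(Mul(Pow(Add(25, 40), -1), Add(3, 55)), Mul(-1, Add(Mul(Add(-632, -1155), Pow(Add(-680, 647), -1)), Mul(-1, -525)))) = Add(Mul(Pow(65, -1), 58), Mul(-1, Add(Mul(-1787, Pow(-33, -1)), 525))) = Add(Mul(Rational(1, 65), 58), Mul(-1, Add(Mul(-1787, Rational(-1, 33)), 525))) = Add(Rational(58, 65), Mul(-1, Add(Rational(1787, 33), 525))) = Add(Rational(58, 65), Mul(-1, Rational(19112, 33))) = Add(Rational(58, 65), Rational(-19112, 33)) = Rational(-1240366, 2145)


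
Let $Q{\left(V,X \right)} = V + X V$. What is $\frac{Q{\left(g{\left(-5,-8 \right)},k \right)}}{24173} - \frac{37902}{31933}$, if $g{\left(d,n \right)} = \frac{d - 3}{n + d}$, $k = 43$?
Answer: $- \frac{11899425182}{10034913317} \approx -1.1858$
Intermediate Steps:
$g{\left(d,n \right)} = \frac{-3 + d}{d + n}$
$Q{\left(V,X \right)} = V + V X$
$\frac{Q{\left(g{\left(-5,-8 \right)},k \right)}}{24173} - \frac{37902}{31933} = \frac{\frac{-3 - 5}{-5 - 8} \left(1 + 43\right)}{24173} - \frac{37902}{31933} = \frac{1}{-13} \left(-8\right) 44 \cdot \frac{1}{24173} - \frac{37902}{31933} = \left(- \frac{1}{13}\right) \left(-8\right) 44 \cdot \frac{1}{24173} - \frac{37902}{31933} = \frac{8}{13} \cdot 44 \cdot \frac{1}{24173} - \frac{37902}{31933} = \frac{352}{13} \cdot \frac{1}{24173} - \frac{37902}{31933} = \frac{352}{314249} - \frac{37902}{31933} = - \frac{11899425182}{10034913317}$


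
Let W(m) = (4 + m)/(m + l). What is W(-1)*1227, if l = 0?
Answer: -3681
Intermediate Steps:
W(m) = (4 + m)/m (W(m) = (4 + m)/(m + 0) = (4 + m)/m)
W(-1)*1227 = ((4 - 1)/(-1))*1227 = -1*3*1227 = -3*1227 = -3681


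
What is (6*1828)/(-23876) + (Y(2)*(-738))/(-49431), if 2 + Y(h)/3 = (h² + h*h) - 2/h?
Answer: -23154324/98351213 ≈ -0.23542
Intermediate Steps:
Y(h) = -6 - 6/h + 6*h² (Y(h) = -6 + 3*((h² + h*h) - 2/h) = -6 + 3*((h² + h²) - 2/h) = -6 + 3*(2*h² - 2/h) = -6 + 3*(-2/h + 2*h²) = -6 + (-6/h + 6*h²) = -6 - 6/h + 6*h²)
(6*1828)/(-23876) + (Y(2)*(-738))/(-49431) = (6*1828)/(-23876) + ((-6 - 6/2 + 6*2²)*(-738))/(-49431) = 10968*(-1/23876) + ((-6 - 6*½ + 6*4)*(-738))*(-1/49431) = -2742/5969 + ((-6 - 3 + 24)*(-738))*(-1/49431) = -2742/5969 + (15*(-738))*(-1/49431) = -2742/5969 - 11070*(-1/49431) = -2742/5969 + 3690/16477 = -23154324/98351213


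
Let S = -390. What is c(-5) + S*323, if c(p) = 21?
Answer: -125949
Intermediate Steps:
c(-5) + S*323 = 21 - 390*323 = 21 - 125970 = -125949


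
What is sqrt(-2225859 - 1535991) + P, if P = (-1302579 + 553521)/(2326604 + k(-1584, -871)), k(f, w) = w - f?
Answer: -749058/2327317 + 5*I*sqrt(150474) ≈ -0.32185 + 1939.5*I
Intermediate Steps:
P = -749058/2327317 (P = (-1302579 + 553521)/(2326604 + (-871 - 1*(-1584))) = -749058/(2326604 + (-871 + 1584)) = -749058/(2326604 + 713) = -749058/2327317 ≈ -0.32185)
sqrt(-2225859 - 1535991) + P = sqrt(-2225859 - 1535991) - 749058/2327317 = sqrt(-3761850) - 749058/2327317 = 5*I*sqrt(150474) - 749058/2327317 = -749058/2327317 + 5*I*sqrt(150474)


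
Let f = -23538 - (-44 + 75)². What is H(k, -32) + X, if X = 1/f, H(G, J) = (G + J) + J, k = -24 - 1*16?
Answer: -2547897/24499 ≈ -104.00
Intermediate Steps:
k = -40 (k = -24 - 16 = -40)
H(G, J) = G + 2*J
f = -24499 (f = -23538 - 1*31² = -23538 - 1*961 = -23538 - 961 = -24499)
X = -1/24499 (X = 1/(-24499) = -1/24499 ≈ -4.0818e-5)
H(k, -32) + X = (-40 + 2*(-32)) - 1/24499 = (-40 - 64) - 1/24499 = -104 - 1/24499 = -2547897/24499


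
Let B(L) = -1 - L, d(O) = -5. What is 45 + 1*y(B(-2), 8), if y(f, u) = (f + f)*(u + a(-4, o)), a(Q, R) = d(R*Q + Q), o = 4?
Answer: 51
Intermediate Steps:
a(Q, R) = -5
y(f, u) = 2*f*(-5 + u) (y(f, u) = (f + f)*(u - 5) = (2*f)*(-5 + u) = 2*f*(-5 + u))
45 + 1*y(B(-2), 8) = 45 + 1*(2*(-1 - 1*(-2))*(-5 + 8)) = 45 + 1*(2*(-1 + 2)*3) = 45 + 1*(2*1*3) = 45 + 1*6 = 45 + 6 = 51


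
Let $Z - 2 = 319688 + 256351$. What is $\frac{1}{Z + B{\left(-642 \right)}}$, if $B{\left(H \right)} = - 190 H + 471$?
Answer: $\frac{1}{698492} \approx 1.4317 \cdot 10^{-6}$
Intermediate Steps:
$B{\left(H \right)} = 471 - 190 H$
$Z = 576041$ ($Z = 2 + \left(319688 + 256351\right) = 2 + 576039 = 576041$)
$\frac{1}{Z + B{\left(-642 \right)}} = \frac{1}{576041 + \left(471 - -121980\right)} = \frac{1}{576041 + \left(471 + 121980\right)} = \frac{1}{576041 + 122451} = \frac{1}{698492}$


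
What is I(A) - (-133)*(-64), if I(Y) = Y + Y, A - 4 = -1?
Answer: -8506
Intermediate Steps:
A = 3 (A = 4 - 1 = 3)
I(Y) = 2*Y
I(A) - (-133)*(-64) = 2*3 - (-133)*(-64) = 6 - 133*64 = 6 - 8512 = -8506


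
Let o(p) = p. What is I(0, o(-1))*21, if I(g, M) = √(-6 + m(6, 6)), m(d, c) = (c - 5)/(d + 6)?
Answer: 7*I*√213/2 ≈ 51.081*I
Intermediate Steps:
m(d, c) = (-5 + c)/(6 + d)
I(g, M) = I*√213/6 (I(g, M) = √(-6 + (-5 + 6)/(6 + 6)) = √(-6 + 1/12) = √(-71/12) = I*√213/6)
I(0, o(-1))*21 = (I*√213/6)*21 = 7*I*√213/2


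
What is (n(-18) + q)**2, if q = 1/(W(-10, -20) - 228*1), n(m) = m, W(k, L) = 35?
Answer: 12075625/37249 ≈ 324.19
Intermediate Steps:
q = -1/193 (q = 1/(35 - 228*1) = 1/(35 - 228) = 1/(-193) = -1/193 ≈ -0.0051813)
(n(-18) + q)**2 = (-18 - 1/193)**2 = (-3475/193)**2 = 12075625/37249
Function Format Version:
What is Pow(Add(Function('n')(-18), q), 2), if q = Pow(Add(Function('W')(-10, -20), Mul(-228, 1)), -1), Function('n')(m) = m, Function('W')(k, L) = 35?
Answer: Rational(12075625, 37249) ≈ 324.19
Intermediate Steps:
q = Rational(-1, 193) (q = Pow(Add(35, Mul(-228, 1)), -1) = Pow(Add(35, -228), -1) = Pow(-193, -1) = Rational(-1, 193) ≈ -0.0051813)
Pow(Add(Function('n')(-18), q), 2) = Pow(Add(-18, Rational(-1, 193)), 2) = Pow(Rational(-3475, 193), 2) = Rational(12075625, 37249)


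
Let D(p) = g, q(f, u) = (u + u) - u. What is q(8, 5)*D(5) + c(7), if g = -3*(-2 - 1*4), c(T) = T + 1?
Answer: 98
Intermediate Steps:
c(T) = 1 + T
q(f, u) = u (q(f, u) = 2*u - u = u)
g = 18 (g = -3*(-2 - 4) = -3*(-6) = 18)
D(p) = 18
q(8, 5)*D(5) + c(7) = 5*18 + (1 + 7) = 90 + 8 = 98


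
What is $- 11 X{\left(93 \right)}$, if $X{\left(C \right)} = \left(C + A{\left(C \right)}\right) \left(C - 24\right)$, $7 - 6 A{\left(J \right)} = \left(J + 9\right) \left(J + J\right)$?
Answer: $\frac{4656971}{2} \approx 2.3285 \cdot 10^{6}$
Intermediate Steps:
$A{\left(J \right)} = \frac{7}{6} - \frac{J \left(9 + J\right)}{3}$ ($A{\left(J \right)} = \frac{7}{6} - \frac{\left(J + 9\right) \left(J + J\right)}{6} = \frac{7}{6} - \frac{\left(9 + J\right) 2 J}{6} = \frac{7}{6} - \frac{2 J \left(9 + J\right)}{6} = \frac{7}{6} - \frac{J \left(9 + J\right)}{3}$)
$X{\left(C \right)} = \left(-24 + C\right) \left(\frac{7}{6} - 2 C - \frac{C^{2}}{3}\right)$ ($X{\left(C \right)} = \left(C - \left(- \frac{7}{6} + 3 C + \frac{C^{2}}{3}\right)\right) \left(C - 24\right) = \left(\frac{7}{6} - 2 C - \frac{C^{2}}{3}\right) \left(-24 + C\right) = \left(-24 + C\right) \left(\frac{7}{6} - 2 C - \frac{C^{2}}{3}\right)$)
$- 11 X{\left(93 \right)} = - 11 \left(-28 + 6 \cdot 93^{2} - \frac{93^{3}}{3} + \frac{295}{6} \cdot 93\right) = - 11 \left(-28 + 6 \cdot 8649 - 268119 + \frac{9145}{2}\right) = - 11 \left(-28 + 51894 - 268119 + \frac{9145}{2}\right) = \left(-11\right) \left(- \frac{423361}{2}\right) = \frac{4656971}{2}$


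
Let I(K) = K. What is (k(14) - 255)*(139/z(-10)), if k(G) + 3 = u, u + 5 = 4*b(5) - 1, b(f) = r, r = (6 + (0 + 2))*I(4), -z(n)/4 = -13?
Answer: -4726/13 ≈ -363.54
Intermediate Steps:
z(n) = 52 (z(n) = -4*(-13) = 52)
r = 32 (r = (6 + (0 + 2))*4 = (6 + 2)*4 = 8*4 = 32)
b(f) = 32
u = 122 (u = -5 + (4*32 - 1) = -5 + (128 - 1) = -5 + 127 = 122)
k(G) = 119 (k(G) = -3 + 122 = 119)
(k(14) - 255)*(139/z(-10)) = (119 - 255)*(139/52) = -18904/52 = -136*139/52 = -4726/13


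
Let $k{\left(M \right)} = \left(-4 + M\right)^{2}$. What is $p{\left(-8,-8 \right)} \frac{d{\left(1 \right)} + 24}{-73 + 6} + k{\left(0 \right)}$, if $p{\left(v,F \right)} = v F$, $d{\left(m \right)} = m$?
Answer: $- \frac{528}{67} \approx -7.8806$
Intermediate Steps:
$p{\left(v,F \right)} = F v$
$p{\left(-8,-8 \right)} \frac{d{\left(1 \right)} + 24}{-73 + 6} + k{\left(0 \right)} = \left(-8\right) \left(-8\right) \frac{1 + 24}{-73 + 6} + \left(-4 + 0\right)^{2} = 64 \frac{25}{-67} + \left(-4\right)^{2} = 64 \cdot 25 \left(- \frac{1}{67}\right) + 16 = 64 \left(- \frac{25}{67}\right) + 16 = - \frac{1600}{67} + 16 = - \frac{528}{67}$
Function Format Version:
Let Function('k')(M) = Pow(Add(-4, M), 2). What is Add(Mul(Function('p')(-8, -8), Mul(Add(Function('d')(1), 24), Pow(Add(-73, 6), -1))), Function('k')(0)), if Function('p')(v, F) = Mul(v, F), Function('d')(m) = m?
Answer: Rational(-528, 67) ≈ -7.8806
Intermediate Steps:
Function('p')(v, F) = Mul(F, v)
Add(Mul(Function('p')(-8, -8), Mul(Add(Function('d')(1), 24), Pow(Add(-73, 6), -1))), Function('k')(0)) = Add(Mul(Mul(-8, -8), Mul(Add(1, 24), Pow(Add(-73, 6), -1))), Pow(Add(-4, 0), 2)) = Add(Mul(64, Mul(25, Pow(-67, -1))), Pow(-4, 2)) = Add(Mul(64, Mul(25, Rational(-1, 67))), 16) = Add(Mul(64, Rational(-25, 67)), 16) = Add(Rational(-1600, 67), 16) = Rational(-528, 67)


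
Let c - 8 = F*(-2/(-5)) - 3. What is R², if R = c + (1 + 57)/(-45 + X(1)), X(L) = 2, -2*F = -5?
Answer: 40000/1849 ≈ 21.633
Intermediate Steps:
F = 5/2 (F = -½*(-5) = 5/2 ≈ 2.5000)
c = 6 (c = 8 + (5*(-2/(-5))/2 - 3) = 8 + (5*(-2*(-⅕))/2 - 3) = 8 + ((5/2)*(⅖) - 3) = 8 + (1 - 3) = 8 - 2 = 6)
R = 200/43 (R = 6 + (1 + 57)/(-45 + 2) = 6 + 58/(-43) = 6 + 58*(-1/43) = 6 - 58/43 = 200/43 ≈ 4.6512)
R² = (200/43)² = 40000/1849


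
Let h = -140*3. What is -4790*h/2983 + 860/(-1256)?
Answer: 4019515/5966 ≈ 673.74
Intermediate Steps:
h = -420
-4790*h/2983 + 860/(-1256) = -4790/(2983/(-420)) + 860/(-1256) = -4790/(2983*(-1/420)) + 860*(-1/1256) = -4790/(-2983/420) - 215/314 = -4790*(-420/2983) - 215/314 = 2011800/2983 - 215/314 = 4019515/5966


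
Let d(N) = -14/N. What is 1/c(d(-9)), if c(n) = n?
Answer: 9/14 ≈ 0.64286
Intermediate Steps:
1/c(d(-9)) = 1/(-14/(-9)) = 1/(-14*(-1/9)) = 1/(14/9) = 9/14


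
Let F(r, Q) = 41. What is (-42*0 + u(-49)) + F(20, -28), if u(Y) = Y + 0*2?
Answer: -8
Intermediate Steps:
u(Y) = Y (u(Y) = Y + 0 = Y)
(-42*0 + u(-49)) + F(20, -28) = (-42*0 - 49) + 41 = (0 - 49) + 41 = -49 + 41 = -8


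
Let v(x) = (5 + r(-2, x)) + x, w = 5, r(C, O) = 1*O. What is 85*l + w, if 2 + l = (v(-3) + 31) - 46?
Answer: -1525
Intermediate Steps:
r(C, O) = O
v(x) = 5 + 2*x (v(x) = (5 + x) + x = 5 + 2*x)
l = -18 (l = -2 + (((5 + 2*(-3)) + 31) - 46) = -2 + (((5 - 6) + 31) - 46) = -2 + ((-1 + 31) - 46) = -2 + (30 - 46) = -2 - 16 = -18)
85*l + w = 85*(-18) + 5 = -1530 + 5 = -1525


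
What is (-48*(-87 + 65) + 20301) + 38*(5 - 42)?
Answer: 19951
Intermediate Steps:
(-48*(-87 + 65) + 20301) + 38*(5 - 42) = (-48*(-22) + 20301) + 38*(-37) = (1056 + 20301) - 1406 = 21357 - 1406 = 19951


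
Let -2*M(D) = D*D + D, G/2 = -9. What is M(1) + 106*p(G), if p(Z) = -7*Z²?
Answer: -240409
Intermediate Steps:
G = -18 (G = 2*(-9) = -18)
M(D) = -D/2 - D²/2 (M(D) = -(D*D + D)/2 = -(D² + D)/2 = -(D + D²)/2 = -D/2 - D²/2)
M(1) + 106*p(G) = -½*1*(1 + 1) + 106*(-7*(-18)²) = -½*1*2 + 106*(-7*324) = -1 + 106*(-2268) = -1 - 240408 = -240409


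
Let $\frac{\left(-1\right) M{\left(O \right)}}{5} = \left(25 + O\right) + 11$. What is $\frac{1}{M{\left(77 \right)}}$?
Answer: $- \frac{1}{565} \approx -0.0017699$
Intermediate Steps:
$M{\left(O \right)} = -180 - 5 O$ ($M{\left(O \right)} = - 5 \left(\left(25 + O\right) + 11\right) = - 5 \left(36 + O\right) = -180 - 5 O$)
$\frac{1}{M{\left(77 \right)}} = \frac{1}{-180 - 385} = \frac{1}{-565} = - \frac{1}{565}$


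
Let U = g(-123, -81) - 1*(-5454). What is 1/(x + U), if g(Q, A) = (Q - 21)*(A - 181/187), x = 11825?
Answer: 187/5438405 ≈ 3.4385e-5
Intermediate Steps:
g(Q, A) = (-21 + Q)*(-181/187 + A) (g(Q, A) = (-21 + Q)*(A - 181*1/187) = (-21 + Q)*(A - 181/187) = (-21 + Q)*(-181/187 + A))
U = 3227130/187 (U = (3801/187 - 21*(-81) - 181/187*(-123) - 81*(-123)) - 1*(-5454) = (3801/187 + 1701 + 22263/187 + 9963) + 5454 = 2207232/187 + 5454 = 3227130/187 ≈ 17257.)
1/(x + U) = 1/(11825 + 3227130/187) = 1/(5438405/187) = 187/5438405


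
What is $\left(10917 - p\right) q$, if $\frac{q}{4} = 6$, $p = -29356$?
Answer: $966552$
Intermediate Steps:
$q = 24$ ($q = 4 \cdot 6 = 24$)
$\left(10917 - p\right) q = \left(10917 - -29356\right) 24 = \left(10917 + 29356\right) 24 = 40273 \cdot 24 = 966552$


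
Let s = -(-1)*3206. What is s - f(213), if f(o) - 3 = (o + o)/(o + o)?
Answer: 3202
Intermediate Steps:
f(o) = 4 (f(o) = 3 + (o + o)/(o + o) = 3 + (2*o)/((2*o)) = 3 + (2*o)*(1/(2*o)) = 3 + 1 = 4)
s = 3206 (s = -1*(-3206) = 3206)
s - f(213) = 3206 - 1*4 = 3206 - 4 = 3202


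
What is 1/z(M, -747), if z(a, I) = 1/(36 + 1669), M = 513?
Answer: 1705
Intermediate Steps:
z(a, I) = 1/1705
1/z(M, -747) = 1/(1/1705) = 1705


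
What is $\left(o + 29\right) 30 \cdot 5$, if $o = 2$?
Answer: $4650$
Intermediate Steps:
$\left(o + 29\right) 30 \cdot 5 = \left(2 + 29\right) 30 \cdot 5 = 31 \cdot 150 = 4650$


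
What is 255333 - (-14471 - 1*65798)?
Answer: 335602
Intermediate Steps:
255333 - (-14471 - 1*65798) = 255333 - (-14471 - 65798) = 255333 - 1*(-80269) = 255333 + 80269 = 335602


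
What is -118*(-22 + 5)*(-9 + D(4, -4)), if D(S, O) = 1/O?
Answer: -37111/2 ≈ -18556.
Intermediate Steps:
-118*(-22 + 5)*(-9 + D(4, -4)) = -118*(-22 + 5)*(-9 + 1/(-4)) = -(-2006)*(-9 - ¼) = -(-2006)*(-37)/4 = -118*629/4 = -37111/2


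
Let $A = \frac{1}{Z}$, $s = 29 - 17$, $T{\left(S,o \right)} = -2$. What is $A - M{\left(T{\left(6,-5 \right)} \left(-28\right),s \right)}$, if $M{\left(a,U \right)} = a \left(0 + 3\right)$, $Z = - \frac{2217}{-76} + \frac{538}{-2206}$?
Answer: $- \frac{407300548}{2424907} \approx -167.97$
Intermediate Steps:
$Z = \frac{2424907}{83828}$ ($Z = \left(-2217\right) \left(- \frac{1}{76}\right) + 538 \left(- \frac{1}{2206}\right) = \frac{2217}{76} - \frac{269}{1103} = \frac{2424907}{83828} \approx 28.927$)
$s = 12$
$M{\left(a,U \right)} = 3 a$ ($M{\left(a,U \right)} = a 3 = 3 a$)
$A = \frac{83828}{2424907}$ ($A = \frac{1}{\frac{2424907}{83828}} = \frac{83828}{2424907} \approx 0.03457$)
$A - M{\left(T{\left(6,-5 \right)} \left(-28\right),s \right)} = \frac{83828}{2424907} - 3 \left(\left(-2\right) \left(-28\right)\right) = \frac{83828}{2424907} - 3 \cdot 56 = \frac{83828}{2424907} - 168 = - \frac{407300548}{2424907}$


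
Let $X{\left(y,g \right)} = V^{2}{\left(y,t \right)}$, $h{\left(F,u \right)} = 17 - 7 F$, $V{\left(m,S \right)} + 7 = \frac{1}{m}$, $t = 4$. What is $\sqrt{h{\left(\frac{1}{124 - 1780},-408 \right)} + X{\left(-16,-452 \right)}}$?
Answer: $\frac{\sqrt{81518233}}{1104} \approx 8.1782$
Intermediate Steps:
$V{\left(m,S \right)} = -7 + \frac{1}{m}$
$X{\left(y,g \right)} = \left(-7 + \frac{1}{y}\right)^{2}$
$\sqrt{h{\left(\frac{1}{124 - 1780},-408 \right)} + X{\left(-16,-452 \right)}} = \sqrt{\left(17 - \frac{7}{124 - 1780}\right) + \frac{\left(-1 + 7 \left(-16\right)\right)^{2}}{256}} = \sqrt{\left(17 - \frac{7}{-1656}\right) + \frac{\left(-1 - 112\right)^{2}}{256}} = \sqrt{\left(17 - - \frac{7}{1656}\right) + \frac{\left(-113\right)^{2}}{256}} = \sqrt{\left(17 + \frac{7}{1656}\right) + \frac{1}{256} \cdot 12769} = \sqrt{\frac{28159}{1656} + \frac{12769}{256}} = \sqrt{\frac{3544271}{52992}} = \frac{\sqrt{81518233}}{1104}$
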